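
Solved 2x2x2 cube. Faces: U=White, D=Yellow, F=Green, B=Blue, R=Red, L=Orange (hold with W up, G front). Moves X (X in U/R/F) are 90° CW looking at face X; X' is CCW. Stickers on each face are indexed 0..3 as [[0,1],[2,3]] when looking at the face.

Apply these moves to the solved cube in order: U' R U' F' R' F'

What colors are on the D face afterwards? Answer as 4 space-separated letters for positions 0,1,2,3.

Answer: W W Y G

Derivation:
After move 1 (U'): U=WWWW F=OOGG R=GGRR B=RRBB L=BBOO
After move 2 (R): R=RGRG U=WOWG F=OYGY D=YBYR B=WRWB
After move 3 (U'): U=OGWW F=BBGY R=OYRG B=RGWB L=WROO
After move 4 (F'): F=BYBG U=OGOR R=BYYG D=ROYR L=WWOW
After move 5 (R'): R=YGBY U=OWOR F=BGBR D=RYYG B=RGOB
After move 6 (F'): F=GRBB U=OWYB R=YGRY D=WWYG L=WROO
Query: D face = WWYG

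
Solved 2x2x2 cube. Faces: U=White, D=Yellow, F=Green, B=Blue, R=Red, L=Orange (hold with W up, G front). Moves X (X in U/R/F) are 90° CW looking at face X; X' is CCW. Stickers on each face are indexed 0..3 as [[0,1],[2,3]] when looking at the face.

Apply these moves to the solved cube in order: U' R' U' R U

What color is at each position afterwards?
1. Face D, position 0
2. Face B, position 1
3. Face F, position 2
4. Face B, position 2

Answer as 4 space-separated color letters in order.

After move 1 (U'): U=WWWW F=OOGG R=GGRR B=RRBB L=BBOO
After move 2 (R'): R=GRGR U=WBWR F=OWGW D=YOYG B=YRYB
After move 3 (U'): U=BRWW F=BBGW R=OWGR B=GRYB L=YROO
After move 4 (R): R=GORW U=BBWW F=BOGG D=YYYG B=WRRB
After move 5 (U): U=WBWB F=GOGG R=WRRW B=YRRB L=BOOO
Query 1: D[0] = Y
Query 2: B[1] = R
Query 3: F[2] = G
Query 4: B[2] = R

Answer: Y R G R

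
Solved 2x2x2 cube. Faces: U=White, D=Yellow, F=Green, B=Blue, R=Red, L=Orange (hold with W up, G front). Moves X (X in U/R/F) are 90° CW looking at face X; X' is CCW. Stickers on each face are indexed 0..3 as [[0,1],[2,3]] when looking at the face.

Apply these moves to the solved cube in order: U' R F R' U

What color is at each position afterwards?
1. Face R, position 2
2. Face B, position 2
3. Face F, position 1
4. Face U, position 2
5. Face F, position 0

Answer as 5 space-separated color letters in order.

After move 1 (U'): U=WWWW F=OOGG R=GGRR B=RRBB L=BBOO
After move 2 (R): R=RGRG U=WOWG F=OYGY D=YBYR B=WRWB
After move 3 (F): F=GOYY U=WOOB R=WGGG D=RRYR L=BYOB
After move 4 (R'): R=GGWG U=WWOW F=GOYB D=ROYY B=RRRB
After move 5 (U): U=OWWW F=GGYB R=RRWG B=BYRB L=GOOB
Query 1: R[2] = W
Query 2: B[2] = R
Query 3: F[1] = G
Query 4: U[2] = W
Query 5: F[0] = G

Answer: W R G W G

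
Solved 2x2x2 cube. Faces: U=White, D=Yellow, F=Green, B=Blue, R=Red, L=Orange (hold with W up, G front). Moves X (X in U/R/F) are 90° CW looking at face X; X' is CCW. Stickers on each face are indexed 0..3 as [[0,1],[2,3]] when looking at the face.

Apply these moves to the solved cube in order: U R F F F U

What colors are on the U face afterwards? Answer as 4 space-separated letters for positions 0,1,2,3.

Answer: R W R R

Derivation:
After move 1 (U): U=WWWW F=RRGG R=BBRR B=OOBB L=GGOO
After move 2 (R): R=RBRB U=WRWG F=RYGY D=YBYO B=WOWB
After move 3 (F): F=GRYY U=WROG R=WBGB D=RRYO L=GYOB
After move 4 (F): F=YGYR U=WRBY R=OBGB D=GWYO L=GROR
After move 5 (F): F=YYRG U=WRRR R=BBYB D=GOYO L=GGOW
After move 6 (U): U=RWRR F=BBRG R=WOYB B=GGWB L=YYOW
Query: U face = RWRR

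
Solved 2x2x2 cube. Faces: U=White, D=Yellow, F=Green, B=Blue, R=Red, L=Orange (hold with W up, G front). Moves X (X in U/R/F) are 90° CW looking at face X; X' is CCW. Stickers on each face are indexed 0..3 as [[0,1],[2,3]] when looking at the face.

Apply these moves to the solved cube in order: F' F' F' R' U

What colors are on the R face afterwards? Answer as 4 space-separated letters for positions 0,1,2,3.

Answer: Y B W W

Derivation:
After move 1 (F'): F=GGGG U=WWRR R=YRYR D=OOYY L=OWOW
After move 2 (F'): F=GGGG U=WWYY R=OROR D=WWYY L=OROR
After move 3 (F'): F=GGGG U=WWOO R=WRWR D=RRYY L=OYOY
After move 4 (R'): R=RRWW U=WBOB F=GWGO D=RGYG B=YBRB
After move 5 (U): U=OWBB F=RRGO R=YBWW B=OYRB L=GWOY
Query: R face = YBWW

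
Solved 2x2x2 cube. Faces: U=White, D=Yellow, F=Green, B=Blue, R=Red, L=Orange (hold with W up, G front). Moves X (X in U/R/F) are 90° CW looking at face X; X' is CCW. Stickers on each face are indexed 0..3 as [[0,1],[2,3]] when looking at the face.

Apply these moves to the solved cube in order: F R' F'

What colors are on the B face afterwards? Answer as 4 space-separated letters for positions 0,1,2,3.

Answer: Y B R B

Derivation:
After move 1 (F): F=GGGG U=WWOO R=WRWR D=RRYY L=OYOY
After move 2 (R'): R=RRWW U=WBOB F=GWGO D=RGYG B=YBRB
After move 3 (F'): F=WOGG U=WBRW R=GRRW D=YYYG L=OBOO
Query: B face = YBRB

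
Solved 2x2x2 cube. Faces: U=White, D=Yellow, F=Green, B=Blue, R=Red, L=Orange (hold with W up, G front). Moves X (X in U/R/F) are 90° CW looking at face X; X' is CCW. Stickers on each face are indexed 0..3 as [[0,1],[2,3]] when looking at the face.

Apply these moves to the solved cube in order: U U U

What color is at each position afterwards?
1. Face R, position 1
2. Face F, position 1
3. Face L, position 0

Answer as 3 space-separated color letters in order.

Answer: G O B

Derivation:
After move 1 (U): U=WWWW F=RRGG R=BBRR B=OOBB L=GGOO
After move 2 (U): U=WWWW F=BBGG R=OORR B=GGBB L=RROO
After move 3 (U): U=WWWW F=OOGG R=GGRR B=RRBB L=BBOO
Query 1: R[1] = G
Query 2: F[1] = O
Query 3: L[0] = B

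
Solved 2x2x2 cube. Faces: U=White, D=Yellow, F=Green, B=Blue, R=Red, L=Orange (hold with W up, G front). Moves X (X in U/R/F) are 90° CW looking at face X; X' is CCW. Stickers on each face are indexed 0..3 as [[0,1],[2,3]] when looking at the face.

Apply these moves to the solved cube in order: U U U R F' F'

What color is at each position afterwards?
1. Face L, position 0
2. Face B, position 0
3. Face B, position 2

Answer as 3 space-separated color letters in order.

After move 1 (U): U=WWWW F=RRGG R=BBRR B=OOBB L=GGOO
After move 2 (U): U=WWWW F=BBGG R=OORR B=GGBB L=RROO
After move 3 (U): U=WWWW F=OOGG R=GGRR B=RRBB L=BBOO
After move 4 (R): R=RGRG U=WOWG F=OYGY D=YBYR B=WRWB
After move 5 (F'): F=YYOG U=WORR R=BGYG D=BOYR L=BGOW
After move 6 (F'): F=YGYO U=WOBY R=OGBG D=GWYR L=BROR
Query 1: L[0] = B
Query 2: B[0] = W
Query 3: B[2] = W

Answer: B W W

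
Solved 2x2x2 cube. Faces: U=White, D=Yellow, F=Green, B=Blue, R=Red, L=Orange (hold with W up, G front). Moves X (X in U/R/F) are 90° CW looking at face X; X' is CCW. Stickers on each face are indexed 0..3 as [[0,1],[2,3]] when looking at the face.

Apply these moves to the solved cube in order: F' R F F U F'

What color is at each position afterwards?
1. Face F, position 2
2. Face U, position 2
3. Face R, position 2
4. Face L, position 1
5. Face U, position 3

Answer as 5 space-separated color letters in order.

Answer: W R G G W

Derivation:
After move 1 (F'): F=GGGG U=WWRR R=YRYR D=OOYY L=OWOW
After move 2 (R): R=YYRR U=WGRG F=GOGY D=OBYB B=RBWB
After move 3 (F): F=GGYO U=WGWW R=RYGR D=RYYB L=OOOB
After move 4 (F): F=YGOG U=WGBO R=WYWR D=GRYB L=OROY
After move 5 (U): U=BWOG F=WYOG R=RBWR B=ORWB L=YGOY
After move 6 (F'): F=YGWO U=BWRW R=RBGR D=GYYB L=YGOO
Query 1: F[2] = W
Query 2: U[2] = R
Query 3: R[2] = G
Query 4: L[1] = G
Query 5: U[3] = W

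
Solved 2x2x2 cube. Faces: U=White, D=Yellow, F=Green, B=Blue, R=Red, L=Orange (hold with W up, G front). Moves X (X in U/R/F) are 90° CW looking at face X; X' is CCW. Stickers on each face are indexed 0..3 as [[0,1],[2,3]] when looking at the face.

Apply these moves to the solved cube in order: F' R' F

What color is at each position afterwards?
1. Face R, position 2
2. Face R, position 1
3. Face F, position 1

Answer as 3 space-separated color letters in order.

After move 1 (F'): F=GGGG U=WWRR R=YRYR D=OOYY L=OWOW
After move 2 (R'): R=RRYY U=WBRB F=GWGR D=OGYG B=YBOB
After move 3 (F): F=GGRW U=WBWW R=RRBY D=YRYG L=OOOG
Query 1: R[2] = B
Query 2: R[1] = R
Query 3: F[1] = G

Answer: B R G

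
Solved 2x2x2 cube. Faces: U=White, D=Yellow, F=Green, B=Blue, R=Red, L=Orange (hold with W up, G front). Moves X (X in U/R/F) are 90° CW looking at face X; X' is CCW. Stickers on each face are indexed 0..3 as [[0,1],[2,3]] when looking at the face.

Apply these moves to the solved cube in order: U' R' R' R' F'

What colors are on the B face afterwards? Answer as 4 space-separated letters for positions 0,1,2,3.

Answer: W R W B

Derivation:
After move 1 (U'): U=WWWW F=OOGG R=GGRR B=RRBB L=BBOO
After move 2 (R'): R=GRGR U=WBWR F=OWGW D=YOYG B=YRYB
After move 3 (R'): R=RRGG U=WYWY F=OBGR D=YWYW B=GROB
After move 4 (R'): R=RGRG U=WOWG F=OYGY D=YBYR B=WRWB
After move 5 (F'): F=YYOG U=WORR R=BGYG D=BOYR L=BGOW
Query: B face = WRWB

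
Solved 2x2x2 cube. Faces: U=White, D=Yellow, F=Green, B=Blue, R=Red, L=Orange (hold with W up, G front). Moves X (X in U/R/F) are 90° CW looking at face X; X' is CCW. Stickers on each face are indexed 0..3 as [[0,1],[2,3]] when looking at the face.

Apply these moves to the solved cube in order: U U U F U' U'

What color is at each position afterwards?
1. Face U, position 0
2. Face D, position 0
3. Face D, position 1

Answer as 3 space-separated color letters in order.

Answer: B R G

Derivation:
After move 1 (U): U=WWWW F=RRGG R=BBRR B=OOBB L=GGOO
After move 2 (U): U=WWWW F=BBGG R=OORR B=GGBB L=RROO
After move 3 (U): U=WWWW F=OOGG R=GGRR B=RRBB L=BBOO
After move 4 (F): F=GOGO U=WWOB R=WGWR D=RGYY L=BYOY
After move 5 (U'): U=WBWO F=BYGO R=GOWR B=WGBB L=RROY
After move 6 (U'): U=BOWW F=RRGO R=BYWR B=GOBB L=WGOY
Query 1: U[0] = B
Query 2: D[0] = R
Query 3: D[1] = G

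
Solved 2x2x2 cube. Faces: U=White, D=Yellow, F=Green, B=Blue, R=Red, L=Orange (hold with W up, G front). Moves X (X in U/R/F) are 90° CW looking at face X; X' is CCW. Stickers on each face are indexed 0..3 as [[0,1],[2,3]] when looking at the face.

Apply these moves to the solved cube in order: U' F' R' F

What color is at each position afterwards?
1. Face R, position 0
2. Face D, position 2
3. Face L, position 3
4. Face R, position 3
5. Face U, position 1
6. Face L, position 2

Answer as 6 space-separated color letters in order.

After move 1 (U'): U=WWWW F=OOGG R=GGRR B=RRBB L=BBOO
After move 2 (F'): F=OGOG U=WWGR R=YGYR D=BOYY L=BWOW
After move 3 (R'): R=GRYY U=WBGR F=OWOR D=BGYG B=YROB
After move 4 (F): F=OORW U=WBWW R=GRRY D=YGYG L=BBOG
Query 1: R[0] = G
Query 2: D[2] = Y
Query 3: L[3] = G
Query 4: R[3] = Y
Query 5: U[1] = B
Query 6: L[2] = O

Answer: G Y G Y B O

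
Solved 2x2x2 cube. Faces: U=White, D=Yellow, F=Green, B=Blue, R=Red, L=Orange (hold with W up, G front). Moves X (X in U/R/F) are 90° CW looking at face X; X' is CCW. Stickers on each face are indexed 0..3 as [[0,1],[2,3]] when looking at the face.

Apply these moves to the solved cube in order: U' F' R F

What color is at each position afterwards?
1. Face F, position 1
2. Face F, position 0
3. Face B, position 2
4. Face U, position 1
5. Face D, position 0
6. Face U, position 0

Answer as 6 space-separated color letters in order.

After move 1 (U'): U=WWWW F=OOGG R=GGRR B=RRBB L=BBOO
After move 2 (F'): F=OGOG U=WWGR R=YGYR D=BOYY L=BWOW
After move 3 (R): R=YYRG U=WGGG F=OOOY D=BBYR B=RRWB
After move 4 (F): F=OOYO U=WGWW R=GYGG D=RYYR L=BBOB
Query 1: F[1] = O
Query 2: F[0] = O
Query 3: B[2] = W
Query 4: U[1] = G
Query 5: D[0] = R
Query 6: U[0] = W

Answer: O O W G R W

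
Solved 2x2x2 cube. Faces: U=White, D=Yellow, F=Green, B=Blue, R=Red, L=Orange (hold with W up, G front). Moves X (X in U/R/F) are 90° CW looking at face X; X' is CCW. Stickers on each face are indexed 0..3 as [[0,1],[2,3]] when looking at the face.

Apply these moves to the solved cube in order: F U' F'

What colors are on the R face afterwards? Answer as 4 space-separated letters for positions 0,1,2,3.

Answer: R G R R

Derivation:
After move 1 (F): F=GGGG U=WWOO R=WRWR D=RRYY L=OYOY
After move 2 (U'): U=WOWO F=OYGG R=GGWR B=WRBB L=BBOY
After move 3 (F'): F=YGOG U=WOGW R=RGRR D=BYYY L=BOOW
Query: R face = RGRR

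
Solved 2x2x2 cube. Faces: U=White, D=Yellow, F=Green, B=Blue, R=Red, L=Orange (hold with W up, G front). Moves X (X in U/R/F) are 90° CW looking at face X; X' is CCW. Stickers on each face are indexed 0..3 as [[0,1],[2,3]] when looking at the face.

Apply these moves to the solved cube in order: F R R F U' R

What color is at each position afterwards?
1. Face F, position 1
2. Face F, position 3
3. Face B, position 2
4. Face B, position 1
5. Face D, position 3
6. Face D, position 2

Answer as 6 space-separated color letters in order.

After move 1 (F): F=GGGG U=WWOO R=WRWR D=RRYY L=OYOY
After move 2 (R): R=WWRR U=WGOG F=GRGY D=RBYB B=OBWB
After move 3 (R): R=RWRW U=WROY F=GBGB D=RWYO B=GBGB
After move 4 (F): F=GGBB U=WRYY R=OWYW D=RRYO L=OROW
After move 5 (U'): U=RYWY F=ORBB R=GGYW B=OWGB L=GBOW
After move 6 (R): R=YGWG U=RRWB F=ORBO D=RGYO B=YWYB
Query 1: F[1] = R
Query 2: F[3] = O
Query 3: B[2] = Y
Query 4: B[1] = W
Query 5: D[3] = O
Query 6: D[2] = Y

Answer: R O Y W O Y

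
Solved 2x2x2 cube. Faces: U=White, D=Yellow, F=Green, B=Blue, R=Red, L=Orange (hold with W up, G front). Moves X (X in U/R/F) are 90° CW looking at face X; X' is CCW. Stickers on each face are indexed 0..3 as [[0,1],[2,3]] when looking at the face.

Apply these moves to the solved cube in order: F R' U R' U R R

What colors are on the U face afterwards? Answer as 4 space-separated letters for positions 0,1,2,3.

After move 1 (F): F=GGGG U=WWOO R=WRWR D=RRYY L=OYOY
After move 2 (R'): R=RRWW U=WBOB F=GWGO D=RGYG B=YBRB
After move 3 (U): U=OWBB F=RRGO R=YBWW B=OYRB L=GWOY
After move 4 (R'): R=BWYW U=ORBO F=RWGB D=RRYO B=GYGB
After move 5 (U): U=BOOR F=BWGB R=GYYW B=GWGB L=RWOY
After move 6 (R): R=YGWY U=BWOB F=BRGO D=RGYG B=RWOB
After move 7 (R): R=WYYG U=BROO F=BGGG D=ROYR B=BWWB
Query: U face = BROO

Answer: B R O O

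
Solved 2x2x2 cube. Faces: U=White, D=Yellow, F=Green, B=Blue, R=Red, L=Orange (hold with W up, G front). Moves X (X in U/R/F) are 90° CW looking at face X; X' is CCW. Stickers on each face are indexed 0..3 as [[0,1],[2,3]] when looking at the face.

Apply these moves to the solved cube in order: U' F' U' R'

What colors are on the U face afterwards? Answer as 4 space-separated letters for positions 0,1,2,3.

Answer: W B W Y

Derivation:
After move 1 (U'): U=WWWW F=OOGG R=GGRR B=RRBB L=BBOO
After move 2 (F'): F=OGOG U=WWGR R=YGYR D=BOYY L=BWOW
After move 3 (U'): U=WRWG F=BWOG R=OGYR B=YGBB L=RROW
After move 4 (R'): R=GROY U=WBWY F=BROG D=BWYG B=YGOB
Query: U face = WBWY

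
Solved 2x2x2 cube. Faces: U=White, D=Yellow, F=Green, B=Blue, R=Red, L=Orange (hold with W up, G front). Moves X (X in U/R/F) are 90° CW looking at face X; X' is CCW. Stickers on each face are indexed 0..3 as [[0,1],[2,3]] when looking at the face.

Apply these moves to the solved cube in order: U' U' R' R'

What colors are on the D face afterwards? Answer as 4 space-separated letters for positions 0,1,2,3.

Answer: Y W Y W

Derivation:
After move 1 (U'): U=WWWW F=OOGG R=GGRR B=RRBB L=BBOO
After move 2 (U'): U=WWWW F=BBGG R=OORR B=GGBB L=RROO
After move 3 (R'): R=OROR U=WBWG F=BWGW D=YBYG B=YGYB
After move 4 (R'): R=RROO U=WYWY F=BBGG D=YWYW B=GGBB
Query: D face = YWYW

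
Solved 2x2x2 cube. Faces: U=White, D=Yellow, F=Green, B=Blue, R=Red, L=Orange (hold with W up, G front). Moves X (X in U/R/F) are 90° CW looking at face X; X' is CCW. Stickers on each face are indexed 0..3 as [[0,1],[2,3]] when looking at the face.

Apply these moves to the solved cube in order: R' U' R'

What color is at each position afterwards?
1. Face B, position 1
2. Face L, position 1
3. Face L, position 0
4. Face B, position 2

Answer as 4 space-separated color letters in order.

Answer: R B Y G

Derivation:
After move 1 (R'): R=RRRR U=WBWB F=GWGW D=YGYG B=YBYB
After move 2 (U'): U=BBWW F=OOGW R=GWRR B=RRYB L=YBOO
After move 3 (R'): R=WRGR U=BYWR F=OBGW D=YOYW B=GRGB
Query 1: B[1] = R
Query 2: L[1] = B
Query 3: L[0] = Y
Query 4: B[2] = G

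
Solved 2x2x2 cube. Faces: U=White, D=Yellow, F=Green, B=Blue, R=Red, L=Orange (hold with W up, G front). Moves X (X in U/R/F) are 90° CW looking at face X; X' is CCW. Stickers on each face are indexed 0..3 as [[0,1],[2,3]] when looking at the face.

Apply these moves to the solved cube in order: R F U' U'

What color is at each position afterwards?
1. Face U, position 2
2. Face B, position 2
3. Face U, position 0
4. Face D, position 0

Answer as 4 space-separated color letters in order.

After move 1 (R): R=RRRR U=WGWG F=GYGY D=YBYB B=WBWB
After move 2 (F): F=GGYY U=WGOO R=WRGR D=RRYB L=OYOB
After move 3 (U'): U=GOWO F=OYYY R=GGGR B=WRWB L=WBOB
After move 4 (U'): U=OOGW F=WBYY R=OYGR B=GGWB L=WROB
Query 1: U[2] = G
Query 2: B[2] = W
Query 3: U[0] = O
Query 4: D[0] = R

Answer: G W O R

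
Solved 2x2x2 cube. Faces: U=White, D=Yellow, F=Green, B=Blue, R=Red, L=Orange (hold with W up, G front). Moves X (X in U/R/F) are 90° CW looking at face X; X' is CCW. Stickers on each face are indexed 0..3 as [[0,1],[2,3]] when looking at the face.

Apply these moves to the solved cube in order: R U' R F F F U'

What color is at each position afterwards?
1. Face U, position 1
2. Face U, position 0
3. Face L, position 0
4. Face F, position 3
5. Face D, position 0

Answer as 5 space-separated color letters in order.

After move 1 (R): R=RRRR U=WGWG F=GYGY D=YBYB B=WBWB
After move 2 (U'): U=GGWW F=OOGY R=GYRR B=RRWB L=WBOO
After move 3 (R): R=RGRY U=GOWY F=OBGB D=YWYR B=WRGB
After move 4 (F): F=GOBB U=GOOB R=WGYY D=RRYR L=WYOW
After move 5 (F): F=BGBO U=GOWY R=OGBY D=YWYR L=WROR
After move 6 (F): F=BBOG U=GORR R=WGYY D=BOYR L=WYOW
After move 7 (U'): U=ORGR F=WYOG R=BBYY B=WGGB L=WROW
Query 1: U[1] = R
Query 2: U[0] = O
Query 3: L[0] = W
Query 4: F[3] = G
Query 5: D[0] = B

Answer: R O W G B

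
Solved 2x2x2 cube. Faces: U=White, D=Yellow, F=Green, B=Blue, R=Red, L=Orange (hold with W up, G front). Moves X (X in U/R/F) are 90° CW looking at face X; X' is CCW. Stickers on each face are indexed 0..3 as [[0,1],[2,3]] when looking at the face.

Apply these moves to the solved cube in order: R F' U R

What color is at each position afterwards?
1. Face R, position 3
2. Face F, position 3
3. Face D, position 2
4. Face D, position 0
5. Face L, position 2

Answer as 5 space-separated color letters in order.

After move 1 (R): R=RRRR U=WGWG F=GYGY D=YBYB B=WBWB
After move 2 (F'): F=YYGG U=WGRR R=BRYR D=OOYB L=OGOW
After move 3 (U): U=RWRG F=BRGG R=WBYR B=OGWB L=YYOW
After move 4 (R): R=YWRB U=RRRG F=BOGB D=OWYO B=GGWB
Query 1: R[3] = B
Query 2: F[3] = B
Query 3: D[2] = Y
Query 4: D[0] = O
Query 5: L[2] = O

Answer: B B Y O O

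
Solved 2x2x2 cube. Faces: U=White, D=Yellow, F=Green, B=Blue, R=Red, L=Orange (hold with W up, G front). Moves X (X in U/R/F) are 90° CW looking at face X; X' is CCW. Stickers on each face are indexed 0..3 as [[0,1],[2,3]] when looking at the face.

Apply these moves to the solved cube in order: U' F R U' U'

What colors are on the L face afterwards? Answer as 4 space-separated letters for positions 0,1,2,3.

After move 1 (U'): U=WWWW F=OOGG R=GGRR B=RRBB L=BBOO
After move 2 (F): F=GOGO U=WWOB R=WGWR D=RGYY L=BYOY
After move 3 (R): R=WWRG U=WOOO F=GGGY D=RBYR B=BRWB
After move 4 (U'): U=OOWO F=BYGY R=GGRG B=WWWB L=BROY
After move 5 (U'): U=OOOW F=BRGY R=BYRG B=GGWB L=WWOY
Query: L face = WWOY

Answer: W W O Y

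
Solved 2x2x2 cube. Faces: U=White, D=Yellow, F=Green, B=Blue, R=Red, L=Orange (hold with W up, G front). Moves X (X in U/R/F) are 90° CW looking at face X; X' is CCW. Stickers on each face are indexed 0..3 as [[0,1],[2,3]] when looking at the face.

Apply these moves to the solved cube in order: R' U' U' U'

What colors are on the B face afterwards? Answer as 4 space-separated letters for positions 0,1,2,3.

After move 1 (R'): R=RRRR U=WBWB F=GWGW D=YGYG B=YBYB
After move 2 (U'): U=BBWW F=OOGW R=GWRR B=RRYB L=YBOO
After move 3 (U'): U=BWBW F=YBGW R=OORR B=GWYB L=RROO
After move 4 (U'): U=WWBB F=RRGW R=YBRR B=OOYB L=GWOO
Query: B face = OOYB

Answer: O O Y B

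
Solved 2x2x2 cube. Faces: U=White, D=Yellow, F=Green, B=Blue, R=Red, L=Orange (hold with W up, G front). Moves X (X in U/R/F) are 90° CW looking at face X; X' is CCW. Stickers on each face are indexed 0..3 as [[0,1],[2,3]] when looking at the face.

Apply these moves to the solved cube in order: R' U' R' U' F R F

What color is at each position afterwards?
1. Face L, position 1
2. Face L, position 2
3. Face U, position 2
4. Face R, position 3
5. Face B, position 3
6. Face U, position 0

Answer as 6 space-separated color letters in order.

After move 1 (R'): R=RRRR U=WBWB F=GWGW D=YGYG B=YBYB
After move 2 (U'): U=BBWW F=OOGW R=GWRR B=RRYB L=YBOO
After move 3 (R'): R=WRGR U=BYWR F=OBGW D=YOYW B=GRGB
After move 4 (U'): U=YRBW F=YBGW R=OBGR B=WRGB L=GROO
After move 5 (F): F=GYWB U=YROR R=BBWR D=GOYW L=GYOO
After move 6 (R): R=WBRB U=YYOB F=GOWW D=GGYW B=RRRB
After move 7 (F): F=WGWO U=YYOY R=OBBB D=RWYW L=GGOG
Query 1: L[1] = G
Query 2: L[2] = O
Query 3: U[2] = O
Query 4: R[3] = B
Query 5: B[3] = B
Query 6: U[0] = Y

Answer: G O O B B Y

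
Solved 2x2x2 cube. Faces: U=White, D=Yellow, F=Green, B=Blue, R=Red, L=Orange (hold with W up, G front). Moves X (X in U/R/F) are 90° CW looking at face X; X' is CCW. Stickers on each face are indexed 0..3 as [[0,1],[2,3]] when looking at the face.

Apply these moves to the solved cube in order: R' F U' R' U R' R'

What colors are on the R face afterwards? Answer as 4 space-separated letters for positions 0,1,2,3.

After move 1 (R'): R=RRRR U=WBWB F=GWGW D=YGYG B=YBYB
After move 2 (F): F=GGWW U=WBOO R=WRBR D=RRYG L=OYOG
After move 3 (U'): U=BOWO F=OYWW R=GGBR B=WRYB L=YBOG
After move 4 (R'): R=GRGB U=BYWW F=OOWO D=RYYW B=GRRB
After move 5 (U): U=WBWY F=GRWO R=GRGB B=YBRB L=OOOG
After move 6 (R'): R=RBGG U=WRWY F=GBWY D=RRYO B=WBYB
After move 7 (R'): R=BGRG U=WYWW F=GRWY D=RBYY B=OBRB
Query: R face = BGRG

Answer: B G R G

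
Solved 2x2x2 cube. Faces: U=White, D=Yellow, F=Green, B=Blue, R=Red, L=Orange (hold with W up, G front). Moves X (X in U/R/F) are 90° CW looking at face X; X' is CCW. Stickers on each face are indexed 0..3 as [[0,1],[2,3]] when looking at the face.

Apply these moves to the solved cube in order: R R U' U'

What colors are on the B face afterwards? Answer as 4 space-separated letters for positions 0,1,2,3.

Answer: G B G B

Derivation:
After move 1 (R): R=RRRR U=WGWG F=GYGY D=YBYB B=WBWB
After move 2 (R): R=RRRR U=WYWY F=GBGB D=YWYW B=GBGB
After move 3 (U'): U=YYWW F=OOGB R=GBRR B=RRGB L=GBOO
After move 4 (U'): U=YWYW F=GBGB R=OORR B=GBGB L=RROO
Query: B face = GBGB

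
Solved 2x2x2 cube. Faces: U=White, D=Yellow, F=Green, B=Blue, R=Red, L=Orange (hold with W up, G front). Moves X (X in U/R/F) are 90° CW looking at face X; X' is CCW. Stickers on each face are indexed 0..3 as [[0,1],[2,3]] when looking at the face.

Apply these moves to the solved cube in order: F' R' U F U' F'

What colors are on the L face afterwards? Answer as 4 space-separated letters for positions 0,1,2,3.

Answer: O W O R

Derivation:
After move 1 (F'): F=GGGG U=WWRR R=YRYR D=OOYY L=OWOW
After move 2 (R'): R=RRYY U=WBRB F=GWGR D=OGYG B=YBOB
After move 3 (U): U=RWBB F=RRGR R=YBYY B=OWOB L=GWOW
After move 4 (F): F=GRRR U=RWWW R=BBBY D=YYYG L=GOOG
After move 5 (U'): U=WWRW F=GORR R=GRBY B=BBOB L=OWOG
After move 6 (F'): F=ORGR U=WWGB R=YRYY D=WGYG L=OWOR
Query: L face = OWOR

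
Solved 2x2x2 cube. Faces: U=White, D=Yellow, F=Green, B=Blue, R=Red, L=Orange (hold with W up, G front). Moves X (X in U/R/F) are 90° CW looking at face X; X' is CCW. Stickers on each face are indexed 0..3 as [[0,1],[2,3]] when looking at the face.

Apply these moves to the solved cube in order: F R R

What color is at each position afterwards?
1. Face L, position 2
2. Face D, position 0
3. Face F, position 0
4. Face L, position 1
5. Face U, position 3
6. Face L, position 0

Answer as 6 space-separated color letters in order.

After move 1 (F): F=GGGG U=WWOO R=WRWR D=RRYY L=OYOY
After move 2 (R): R=WWRR U=WGOG F=GRGY D=RBYB B=OBWB
After move 3 (R): R=RWRW U=WROY F=GBGB D=RWYO B=GBGB
Query 1: L[2] = O
Query 2: D[0] = R
Query 3: F[0] = G
Query 4: L[1] = Y
Query 5: U[3] = Y
Query 6: L[0] = O

Answer: O R G Y Y O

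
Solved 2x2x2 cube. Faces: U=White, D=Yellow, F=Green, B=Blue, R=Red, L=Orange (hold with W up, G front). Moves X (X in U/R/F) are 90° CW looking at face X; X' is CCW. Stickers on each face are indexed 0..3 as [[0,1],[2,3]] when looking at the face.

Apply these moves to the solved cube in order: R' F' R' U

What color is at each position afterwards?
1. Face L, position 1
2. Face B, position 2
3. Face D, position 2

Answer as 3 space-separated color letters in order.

After move 1 (R'): R=RRRR U=WBWB F=GWGW D=YGYG B=YBYB
After move 2 (F'): F=WWGG U=WBRR R=GRYR D=OOYG L=OBOW
After move 3 (R'): R=RRGY U=WYRY F=WBGR D=OWYG B=GBOB
After move 4 (U): U=RWYY F=RRGR R=GBGY B=OBOB L=WBOW
Query 1: L[1] = B
Query 2: B[2] = O
Query 3: D[2] = Y

Answer: B O Y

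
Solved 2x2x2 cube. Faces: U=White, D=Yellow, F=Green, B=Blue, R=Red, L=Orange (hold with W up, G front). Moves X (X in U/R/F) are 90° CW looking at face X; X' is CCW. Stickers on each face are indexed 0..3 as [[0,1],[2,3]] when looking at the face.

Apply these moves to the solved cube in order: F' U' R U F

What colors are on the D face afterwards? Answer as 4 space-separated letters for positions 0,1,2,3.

Answer: R R Y Y

Derivation:
After move 1 (F'): F=GGGG U=WWRR R=YRYR D=OOYY L=OWOW
After move 2 (U'): U=WRWR F=OWGG R=GGYR B=YRBB L=BBOW
After move 3 (R): R=YGRG U=WWWG F=OOGY D=OBYY B=RRRB
After move 4 (U): U=WWGW F=YGGY R=RRRG B=BBRB L=OOOW
After move 5 (F): F=GYYG U=WWWO R=GRWG D=RRYY L=OOOB
Query: D face = RRYY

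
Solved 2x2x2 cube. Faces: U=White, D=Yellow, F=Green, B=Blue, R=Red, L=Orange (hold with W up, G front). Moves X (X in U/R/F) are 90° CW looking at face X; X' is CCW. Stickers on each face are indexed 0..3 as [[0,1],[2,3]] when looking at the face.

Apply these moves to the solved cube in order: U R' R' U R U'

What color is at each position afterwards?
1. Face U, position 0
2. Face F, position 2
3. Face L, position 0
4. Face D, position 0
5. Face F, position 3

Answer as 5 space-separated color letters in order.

Answer: R G Y Y W

Derivation:
After move 1 (U): U=WWWW F=RRGG R=BBRR B=OOBB L=GGOO
After move 2 (R'): R=BRBR U=WBWO F=RWGW D=YRYG B=YOYB
After move 3 (R'): R=RRBB U=WYWY F=RBGO D=YWYW B=GORB
After move 4 (U): U=WWYY F=RRGO R=GOBB B=GGRB L=RBOO
After move 5 (R): R=BGBO U=WRYO F=RWGW D=YRYG B=YGWB
After move 6 (U'): U=ROWY F=RBGW R=RWBO B=BGWB L=YGOO
Query 1: U[0] = R
Query 2: F[2] = G
Query 3: L[0] = Y
Query 4: D[0] = Y
Query 5: F[3] = W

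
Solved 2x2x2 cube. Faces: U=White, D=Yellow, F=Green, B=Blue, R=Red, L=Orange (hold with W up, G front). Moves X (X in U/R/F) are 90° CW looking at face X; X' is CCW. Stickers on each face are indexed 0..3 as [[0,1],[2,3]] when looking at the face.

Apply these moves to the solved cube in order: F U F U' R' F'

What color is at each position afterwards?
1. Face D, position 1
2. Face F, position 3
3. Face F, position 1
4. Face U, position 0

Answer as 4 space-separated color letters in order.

After move 1 (F): F=GGGG U=WWOO R=WRWR D=RRYY L=OYOY
After move 2 (U): U=OWOW F=WRGG R=BBWR B=OYBB L=GGOY
After move 3 (F): F=GWGR U=OWYG R=OBWR D=WBYY L=GROR
After move 4 (U'): U=WGOY F=GRGR R=GWWR B=OBBB L=OYOR
After move 5 (R'): R=WRGW U=WBOO F=GGGY D=WRYR B=YBBB
After move 6 (F'): F=GYGG U=WBWG R=RRWW D=YRYR L=OOOO
Query 1: D[1] = R
Query 2: F[3] = G
Query 3: F[1] = Y
Query 4: U[0] = W

Answer: R G Y W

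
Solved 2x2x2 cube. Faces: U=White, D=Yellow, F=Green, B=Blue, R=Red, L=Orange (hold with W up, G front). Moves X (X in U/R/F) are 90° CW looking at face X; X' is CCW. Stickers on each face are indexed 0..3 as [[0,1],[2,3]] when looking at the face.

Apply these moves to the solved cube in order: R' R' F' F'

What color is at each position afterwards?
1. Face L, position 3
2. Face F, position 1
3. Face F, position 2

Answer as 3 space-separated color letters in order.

After move 1 (R'): R=RRRR U=WBWB F=GWGW D=YGYG B=YBYB
After move 2 (R'): R=RRRR U=WYWY F=GBGB D=YWYW B=GBGB
After move 3 (F'): F=BBGG U=WYRR R=WRYR D=OOYW L=OYOW
After move 4 (F'): F=BGBG U=WYWY R=OROR D=YWYW L=OROR
Query 1: L[3] = R
Query 2: F[1] = G
Query 3: F[2] = B

Answer: R G B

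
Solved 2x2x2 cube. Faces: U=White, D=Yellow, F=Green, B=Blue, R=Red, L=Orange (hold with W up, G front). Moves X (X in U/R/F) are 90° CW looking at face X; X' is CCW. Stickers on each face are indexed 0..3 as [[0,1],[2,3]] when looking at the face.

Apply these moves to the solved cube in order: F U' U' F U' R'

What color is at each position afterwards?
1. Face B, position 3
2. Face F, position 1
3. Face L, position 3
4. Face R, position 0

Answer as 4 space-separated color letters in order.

Answer: B R R B

Derivation:
After move 1 (F): F=GGGG U=WWOO R=WRWR D=RRYY L=OYOY
After move 2 (U'): U=WOWO F=OYGG R=GGWR B=WRBB L=BBOY
After move 3 (U'): U=OOWW F=BBGG R=OYWR B=GGBB L=WROY
After move 4 (F): F=GBGB U=OOYR R=WYWR D=WOYY L=WROR
After move 5 (U'): U=OROY F=WRGB R=GBWR B=WYBB L=GGOR
After move 6 (R'): R=BRGW U=OBOW F=WRGY D=WRYB B=YYOB
Query 1: B[3] = B
Query 2: F[1] = R
Query 3: L[3] = R
Query 4: R[0] = B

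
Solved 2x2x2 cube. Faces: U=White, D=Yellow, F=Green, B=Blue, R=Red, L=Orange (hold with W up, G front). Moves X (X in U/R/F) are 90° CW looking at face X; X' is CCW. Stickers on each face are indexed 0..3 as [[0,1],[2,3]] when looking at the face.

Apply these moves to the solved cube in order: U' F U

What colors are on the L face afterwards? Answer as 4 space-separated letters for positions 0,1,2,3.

Answer: G O O Y

Derivation:
After move 1 (U'): U=WWWW F=OOGG R=GGRR B=RRBB L=BBOO
After move 2 (F): F=GOGO U=WWOB R=WGWR D=RGYY L=BYOY
After move 3 (U): U=OWBW F=WGGO R=RRWR B=BYBB L=GOOY
Query: L face = GOOY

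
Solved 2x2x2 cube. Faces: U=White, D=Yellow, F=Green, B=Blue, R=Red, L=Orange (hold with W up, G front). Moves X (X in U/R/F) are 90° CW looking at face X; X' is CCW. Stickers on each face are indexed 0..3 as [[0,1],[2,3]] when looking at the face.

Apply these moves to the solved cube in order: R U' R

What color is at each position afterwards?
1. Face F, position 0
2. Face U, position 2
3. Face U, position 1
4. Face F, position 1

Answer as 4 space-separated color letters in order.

After move 1 (R): R=RRRR U=WGWG F=GYGY D=YBYB B=WBWB
After move 2 (U'): U=GGWW F=OOGY R=GYRR B=RRWB L=WBOO
After move 3 (R): R=RGRY U=GOWY F=OBGB D=YWYR B=WRGB
Query 1: F[0] = O
Query 2: U[2] = W
Query 3: U[1] = O
Query 4: F[1] = B

Answer: O W O B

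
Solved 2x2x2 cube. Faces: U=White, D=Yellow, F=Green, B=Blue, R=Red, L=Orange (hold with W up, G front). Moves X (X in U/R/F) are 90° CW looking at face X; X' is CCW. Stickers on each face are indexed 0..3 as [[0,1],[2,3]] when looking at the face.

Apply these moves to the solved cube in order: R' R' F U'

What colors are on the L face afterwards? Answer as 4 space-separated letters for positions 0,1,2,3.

Answer: G B O W

Derivation:
After move 1 (R'): R=RRRR U=WBWB F=GWGW D=YGYG B=YBYB
After move 2 (R'): R=RRRR U=WYWY F=GBGB D=YWYW B=GBGB
After move 3 (F): F=GGBB U=WYOO R=WRYR D=RRYW L=OYOW
After move 4 (U'): U=YOWO F=OYBB R=GGYR B=WRGB L=GBOW
Query: L face = GBOW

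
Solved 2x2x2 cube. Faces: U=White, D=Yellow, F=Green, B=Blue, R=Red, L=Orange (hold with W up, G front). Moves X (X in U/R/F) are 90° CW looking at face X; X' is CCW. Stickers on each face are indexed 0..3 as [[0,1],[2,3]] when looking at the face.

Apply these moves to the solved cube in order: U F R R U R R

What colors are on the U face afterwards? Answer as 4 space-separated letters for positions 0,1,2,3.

After move 1 (U): U=WWWW F=RRGG R=BBRR B=OOBB L=GGOO
After move 2 (F): F=GRGR U=WWOG R=WBWR D=RBYY L=GYOY
After move 3 (R): R=WWRB U=WROR F=GBGY D=RBYO B=GOWB
After move 4 (R): R=RWBW U=WBOY F=GBGO D=RWYG B=RORB
After move 5 (U): U=OWYB F=RWGO R=ROBW B=GYRB L=GBOY
After move 6 (R): R=BRWO U=OWYO F=RWGG D=RRYG B=BYWB
After move 7 (R): R=WBOR U=OWYG F=RRGG D=RWYB B=OYWB
Query: U face = OWYG

Answer: O W Y G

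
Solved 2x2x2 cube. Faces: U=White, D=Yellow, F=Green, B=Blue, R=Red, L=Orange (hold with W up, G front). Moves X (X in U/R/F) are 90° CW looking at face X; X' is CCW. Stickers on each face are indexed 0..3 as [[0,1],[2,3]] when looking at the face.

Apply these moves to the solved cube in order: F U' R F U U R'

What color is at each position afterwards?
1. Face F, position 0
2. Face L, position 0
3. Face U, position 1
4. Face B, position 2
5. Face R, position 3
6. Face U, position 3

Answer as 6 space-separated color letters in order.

Answer: O W O W G G

Derivation:
After move 1 (F): F=GGGG U=WWOO R=WRWR D=RRYY L=OYOY
After move 2 (U'): U=WOWO F=OYGG R=GGWR B=WRBB L=BBOY
After move 3 (R): R=WGRG U=WYWG F=ORGY D=RBYW B=OROB
After move 4 (F): F=GOYR U=WYYB R=WGGG D=RWYW L=BROB
After move 5 (U): U=YWBY F=WGYR R=ORGG B=BROB L=GOOB
After move 6 (U): U=BYYW F=ORYR R=BRGG B=GOOB L=WGOB
After move 7 (R'): R=RGBG U=BOYG F=OYYW D=RRYR B=WOWB
Query 1: F[0] = O
Query 2: L[0] = W
Query 3: U[1] = O
Query 4: B[2] = W
Query 5: R[3] = G
Query 6: U[3] = G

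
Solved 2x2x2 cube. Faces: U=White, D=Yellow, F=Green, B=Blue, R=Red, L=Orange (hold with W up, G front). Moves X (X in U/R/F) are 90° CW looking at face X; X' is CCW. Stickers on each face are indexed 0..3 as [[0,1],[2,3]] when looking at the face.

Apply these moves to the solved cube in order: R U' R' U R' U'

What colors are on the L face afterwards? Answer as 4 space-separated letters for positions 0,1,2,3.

After move 1 (R): R=RRRR U=WGWG F=GYGY D=YBYB B=WBWB
After move 2 (U'): U=GGWW F=OOGY R=GYRR B=RRWB L=WBOO
After move 3 (R'): R=YRGR U=GWWR F=OGGW D=YOYY B=BRBB
After move 4 (U): U=WGRW F=YRGW R=BRGR B=WBBB L=OGOO
After move 5 (R'): R=RRBG U=WBRW F=YGGW D=YRYW B=YBOB
After move 6 (U'): U=BWWR F=OGGW R=YGBG B=RROB L=YBOO
Query: L face = YBOO

Answer: Y B O O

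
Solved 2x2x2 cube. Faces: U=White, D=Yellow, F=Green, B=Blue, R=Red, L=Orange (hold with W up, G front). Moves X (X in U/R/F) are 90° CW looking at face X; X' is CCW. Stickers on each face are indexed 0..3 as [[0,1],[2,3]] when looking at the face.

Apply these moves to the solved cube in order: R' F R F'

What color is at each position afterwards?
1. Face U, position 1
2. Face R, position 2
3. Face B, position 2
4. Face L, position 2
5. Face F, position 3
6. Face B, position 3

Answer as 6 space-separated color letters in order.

Answer: G R B O W B

Derivation:
After move 1 (R'): R=RRRR U=WBWB F=GWGW D=YGYG B=YBYB
After move 2 (F): F=GGWW U=WBOO R=WRBR D=RRYG L=OYOG
After move 3 (R): R=BWRR U=WGOW F=GRWG D=RYYY B=OBBB
After move 4 (F'): F=RGGW U=WGBR R=YWRR D=YGYY L=OWOO
Query 1: U[1] = G
Query 2: R[2] = R
Query 3: B[2] = B
Query 4: L[2] = O
Query 5: F[3] = W
Query 6: B[3] = B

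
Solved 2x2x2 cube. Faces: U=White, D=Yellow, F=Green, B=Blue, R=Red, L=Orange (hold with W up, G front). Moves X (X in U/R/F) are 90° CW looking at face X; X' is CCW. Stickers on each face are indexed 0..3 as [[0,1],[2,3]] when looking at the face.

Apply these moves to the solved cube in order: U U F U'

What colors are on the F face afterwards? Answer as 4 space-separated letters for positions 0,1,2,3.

After move 1 (U): U=WWWW F=RRGG R=BBRR B=OOBB L=GGOO
After move 2 (U): U=WWWW F=BBGG R=OORR B=GGBB L=RROO
After move 3 (F): F=GBGB U=WWOR R=WOWR D=ROYY L=RYOY
After move 4 (U'): U=WRWO F=RYGB R=GBWR B=WOBB L=GGOY
Query: F face = RYGB

Answer: R Y G B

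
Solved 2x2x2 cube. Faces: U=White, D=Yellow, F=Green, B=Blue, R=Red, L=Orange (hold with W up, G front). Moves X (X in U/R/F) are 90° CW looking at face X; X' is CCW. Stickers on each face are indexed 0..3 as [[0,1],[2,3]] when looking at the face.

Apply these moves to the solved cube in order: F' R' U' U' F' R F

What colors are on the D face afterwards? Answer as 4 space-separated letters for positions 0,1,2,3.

After move 1 (F'): F=GGGG U=WWRR R=YRYR D=OOYY L=OWOW
After move 2 (R'): R=RRYY U=WBRB F=GWGR D=OGYG B=YBOB
After move 3 (U'): U=BBWR F=OWGR R=GWYY B=RROB L=YBOW
After move 4 (U'): U=BRBW F=YBGR R=OWYY B=GWOB L=RROW
After move 5 (F'): F=BRYG U=BROY R=GWOY D=RWYG L=RWOB
After move 6 (R): R=OGYW U=BROG F=BWYG D=ROYG B=YWRB
After move 7 (F): F=YBGW U=BRBW R=OGGW D=YOYG L=RROO
Query: D face = YOYG

Answer: Y O Y G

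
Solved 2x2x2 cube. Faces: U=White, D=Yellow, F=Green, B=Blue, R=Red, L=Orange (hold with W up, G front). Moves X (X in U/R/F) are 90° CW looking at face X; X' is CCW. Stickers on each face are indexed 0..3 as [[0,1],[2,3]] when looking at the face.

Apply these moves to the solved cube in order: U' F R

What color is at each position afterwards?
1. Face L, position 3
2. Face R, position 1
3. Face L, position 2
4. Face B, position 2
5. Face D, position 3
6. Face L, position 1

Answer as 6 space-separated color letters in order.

Answer: Y W O W R Y

Derivation:
After move 1 (U'): U=WWWW F=OOGG R=GGRR B=RRBB L=BBOO
After move 2 (F): F=GOGO U=WWOB R=WGWR D=RGYY L=BYOY
After move 3 (R): R=WWRG U=WOOO F=GGGY D=RBYR B=BRWB
Query 1: L[3] = Y
Query 2: R[1] = W
Query 3: L[2] = O
Query 4: B[2] = W
Query 5: D[3] = R
Query 6: L[1] = Y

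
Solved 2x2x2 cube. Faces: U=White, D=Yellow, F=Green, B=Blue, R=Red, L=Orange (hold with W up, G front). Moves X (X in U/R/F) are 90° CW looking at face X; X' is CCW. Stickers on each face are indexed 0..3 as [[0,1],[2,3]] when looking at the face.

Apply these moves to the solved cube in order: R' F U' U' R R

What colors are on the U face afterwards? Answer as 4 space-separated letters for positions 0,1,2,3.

After move 1 (R'): R=RRRR U=WBWB F=GWGW D=YGYG B=YBYB
After move 2 (F): F=GGWW U=WBOO R=WRBR D=RRYG L=OYOG
After move 3 (U'): U=BOWO F=OYWW R=GGBR B=WRYB L=YBOG
After move 4 (U'): U=OOBW F=YBWW R=OYBR B=GGYB L=WROG
After move 5 (R): R=BORY U=OBBW F=YRWG D=RYYG B=WGOB
After move 6 (R): R=RBYO U=ORBG F=YYWG D=ROYW B=WGBB
Query: U face = ORBG

Answer: O R B G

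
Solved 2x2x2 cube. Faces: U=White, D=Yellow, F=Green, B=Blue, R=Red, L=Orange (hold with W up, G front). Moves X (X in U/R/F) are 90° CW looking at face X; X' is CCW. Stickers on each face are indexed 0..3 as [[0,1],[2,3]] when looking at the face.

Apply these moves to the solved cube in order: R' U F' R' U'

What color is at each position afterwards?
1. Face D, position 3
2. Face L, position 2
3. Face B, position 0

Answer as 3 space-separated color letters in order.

After move 1 (R'): R=RRRR U=WBWB F=GWGW D=YGYG B=YBYB
After move 2 (U): U=WWBB F=RRGW R=YBRR B=OOYB L=GWOO
After move 3 (F'): F=RWRG U=WWYR R=GBYR D=WOYG L=GBOB
After move 4 (R'): R=BRGY U=WYYO F=RWRR D=WWYG B=GOOB
After move 5 (U'): U=YOWY F=GBRR R=RWGY B=BROB L=GOOB
Query 1: D[3] = G
Query 2: L[2] = O
Query 3: B[0] = B

Answer: G O B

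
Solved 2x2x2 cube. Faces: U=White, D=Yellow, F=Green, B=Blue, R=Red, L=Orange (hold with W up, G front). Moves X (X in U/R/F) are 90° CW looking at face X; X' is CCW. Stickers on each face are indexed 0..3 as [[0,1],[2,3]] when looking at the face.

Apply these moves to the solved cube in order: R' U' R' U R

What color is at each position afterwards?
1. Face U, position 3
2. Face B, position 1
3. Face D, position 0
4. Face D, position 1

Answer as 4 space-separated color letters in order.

Answer: W B Y G

Derivation:
After move 1 (R'): R=RRRR U=WBWB F=GWGW D=YGYG B=YBYB
After move 2 (U'): U=BBWW F=OOGW R=GWRR B=RRYB L=YBOO
After move 3 (R'): R=WRGR U=BYWR F=OBGW D=YOYW B=GRGB
After move 4 (U): U=WBRY F=WRGW R=GRGR B=YBGB L=OBOO
After move 5 (R): R=GGRR U=WRRW F=WOGW D=YGYY B=YBBB
Query 1: U[3] = W
Query 2: B[1] = B
Query 3: D[0] = Y
Query 4: D[1] = G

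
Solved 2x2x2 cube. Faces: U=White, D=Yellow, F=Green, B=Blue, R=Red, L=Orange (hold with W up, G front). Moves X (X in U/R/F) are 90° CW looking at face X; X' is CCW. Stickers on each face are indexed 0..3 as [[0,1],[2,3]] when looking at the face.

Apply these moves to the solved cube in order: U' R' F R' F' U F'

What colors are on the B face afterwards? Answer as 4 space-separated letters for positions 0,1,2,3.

After move 1 (U'): U=WWWW F=OOGG R=GGRR B=RRBB L=BBOO
After move 2 (R'): R=GRGR U=WBWR F=OWGW D=YOYG B=YRYB
After move 3 (F): F=GOWW U=WBOB R=WRRR D=GGYG L=BYOO
After move 4 (R'): R=RRWR U=WYOY F=GBWB D=GOYW B=GRGB
After move 5 (F'): F=BBGW U=WYRW R=ORGR D=YOYW L=BYOO
After move 6 (U): U=RWWY F=ORGW R=GRGR B=BYGB L=BBOO
After move 7 (F'): F=RWOG U=RWGG R=ORYR D=BOYW L=BYOW
Query: B face = BYGB

Answer: B Y G B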